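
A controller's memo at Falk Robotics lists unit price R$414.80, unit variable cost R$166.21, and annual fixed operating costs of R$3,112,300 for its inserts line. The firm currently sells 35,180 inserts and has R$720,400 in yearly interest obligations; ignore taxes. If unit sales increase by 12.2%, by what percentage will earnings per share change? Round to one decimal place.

At 35,180 units, contribution = 35,180 × R$248.59 = R$8,745,396.20.
Operating income = contribution − fixed costs = R$8,745,396.20 − R$3,112,300 = R$5,633,096.20.
After interest of R$720,400.00, pre-tax earnings = R$4,912,696.20.
Degree of combined leverage = contribution ÷ (EBIT − I) = R$8,745,396.20 ÷ R$4,912,696.20 = 1.7802.
%ΔEPS = DCL × %ΔSales = 1.7802 × +12.2% = +21.7%.

+21.7%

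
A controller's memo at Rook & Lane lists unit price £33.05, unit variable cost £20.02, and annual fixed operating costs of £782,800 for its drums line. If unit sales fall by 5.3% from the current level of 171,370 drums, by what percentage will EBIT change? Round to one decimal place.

-8.2%

At 171,370 units, contribution = 171,370 × £13.03 = £2,232,951.10.
Operating income = contribution − fixed costs = £2,232,951.10 − £782,800 = £1,450,151.10.
So DOL = total CM / EBIT = £2,232,951.10 / £1,450,151.10 = 1.5398.
%ΔEBIT = DOL × %ΔSales = 1.5398 × -5.3% = -8.2%.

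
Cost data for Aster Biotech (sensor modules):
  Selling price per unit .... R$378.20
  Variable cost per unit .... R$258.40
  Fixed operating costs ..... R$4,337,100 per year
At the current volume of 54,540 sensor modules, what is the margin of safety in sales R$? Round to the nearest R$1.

R$6,935,115

Unit CM = price − variable cost = R$378.20 − R$258.40 = R$119.80. Break-even units = R$4,337,100 ÷ R$119.80 = 36,202.84; break-even revenue = 36,202.84 × R$378.20 = R$13,691,913.36.
Actual sales revenue = 54,540 × R$378.20 = R$20,627,028.00.
Margin of safety = R$20,627,028.00 − R$13,691,913.36 = R$6,935,115.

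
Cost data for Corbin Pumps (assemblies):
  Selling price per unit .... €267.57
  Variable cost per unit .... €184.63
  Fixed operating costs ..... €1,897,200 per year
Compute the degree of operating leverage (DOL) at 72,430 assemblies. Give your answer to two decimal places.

1.46

At 72,430 units, contribution = 72,430 × €82.94 = €6,007,344.20.
EBIT = €6,007,344.20 − €1,897,200 = €4,110,144.20.
Degree of operating leverage = €6,007,344.20 / €4,110,144.20 = 1.4616.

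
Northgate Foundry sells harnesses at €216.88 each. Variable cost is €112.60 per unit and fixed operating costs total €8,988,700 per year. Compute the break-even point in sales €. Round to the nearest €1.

CM per unit = €216.88 − €112.60 = €104.28; CM ratio = €104.28 / €216.88 = 0.4808.
Break-even sales = FC ÷ CM ratio = €8,988,700 × €216.88 / €104.28 = €18,694,565.

€18,694,565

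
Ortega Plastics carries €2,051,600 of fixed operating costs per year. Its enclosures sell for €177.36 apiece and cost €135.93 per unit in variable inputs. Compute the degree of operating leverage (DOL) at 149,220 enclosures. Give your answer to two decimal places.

1.50

At 149,220 units, contribution = 149,220 × €41.43 = €6,182,184.60.
EBIT = €6,182,184.60 − €2,051,600 = €4,130,584.60.
DOL = contribution ÷ EBIT = €6,182,184.60 ÷ €4,130,584.60 = 1.4967.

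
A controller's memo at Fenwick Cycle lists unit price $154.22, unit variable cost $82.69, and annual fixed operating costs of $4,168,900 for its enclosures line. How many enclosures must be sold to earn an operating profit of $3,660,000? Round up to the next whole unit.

109,450 enclosures

Contribution margin per unit = $154.22 − $82.69 = $71.53.
Required volume = (fixed costs + target profit) ÷ CM = ($4,168,900 + $3,660,000) ÷ $71.53 = 109,449.18, so 109,450 enclosures.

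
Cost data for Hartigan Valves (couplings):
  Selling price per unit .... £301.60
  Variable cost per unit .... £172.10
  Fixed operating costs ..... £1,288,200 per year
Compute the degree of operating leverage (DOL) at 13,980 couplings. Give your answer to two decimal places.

Total contribution margin = 13,980 × £129.50 = £1,810,410.00.
Operating income = contribution − fixed costs = £1,810,410.00 − £1,288,200 = £522,210.00.
DOL = contribution ÷ EBIT = £1,810,410.00 ÷ £522,210.00 = 3.4668.

3.47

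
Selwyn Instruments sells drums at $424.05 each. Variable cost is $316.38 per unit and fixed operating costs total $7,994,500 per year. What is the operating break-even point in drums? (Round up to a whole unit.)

Unit CM = price − variable cost = $424.05 − $316.38 = $107.67.
Units to break even: $7,994,500 ÷ $107.67 = 74,250.02, rounded up to 74,251.

74,251 drums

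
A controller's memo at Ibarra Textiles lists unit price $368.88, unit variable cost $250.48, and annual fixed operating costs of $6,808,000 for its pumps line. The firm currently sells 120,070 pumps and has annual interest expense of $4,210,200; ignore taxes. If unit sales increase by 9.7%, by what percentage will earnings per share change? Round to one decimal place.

At 120,070 units, contribution = 120,070 × $118.40 = $14,216,288.00.
EBIT = $14,216,288.00 − $6,808,000 = $7,408,288.00.
Interest = $4,210,200.00, so EBIT − I = $3,198,088.00.
Degree of combined leverage = contribution ÷ (EBIT − I) = $14,216,288.00 ÷ $3,198,088.00 = 4.4452.
%ΔEPS = DCL × %ΔSales = 4.4452 × +9.7% = +43.1%.

+43.1%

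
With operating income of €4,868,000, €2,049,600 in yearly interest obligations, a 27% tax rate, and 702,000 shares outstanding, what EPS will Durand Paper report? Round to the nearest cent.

€2.93

Interest = €2,049,600.00, so EBT = €4,868,000 − €2,049,600.00 = €2,818,400.00.
After tax at 27%: net income = €2,818,400.00 × 0.73 = €2,057,432.00.
Per share: €2,057,432.00 / 702,000 shares = €2.93.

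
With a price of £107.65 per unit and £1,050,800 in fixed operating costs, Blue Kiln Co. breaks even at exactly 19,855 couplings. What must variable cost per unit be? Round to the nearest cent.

£54.73

At break-even, FC = Q × (P − VC), so P − VC = £1,050,800 ÷ 19,855 = £52.9237.
Variable cost per unit = £107.65 − £52.9237 = £54.73.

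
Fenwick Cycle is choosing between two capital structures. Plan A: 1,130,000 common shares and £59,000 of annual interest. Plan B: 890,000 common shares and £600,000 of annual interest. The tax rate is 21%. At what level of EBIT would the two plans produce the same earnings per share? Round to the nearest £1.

£2,606,208

At indifference, (EBIT − 59,000)(1 − t)/1,130,000 = (EBIT − 600,000)(1 − t)/890,000.
The (1 − t) factor cancels: (EBIT − 59,000) × 890,000 = (EBIT − 600,000) × 1,130,000.
Solving, EBIT = (600,000·1,130,000 − 59,000·890,000) / (1,130,000 − 890,000) = 625,490,000,000 / 240,000 = 2,606,208.33.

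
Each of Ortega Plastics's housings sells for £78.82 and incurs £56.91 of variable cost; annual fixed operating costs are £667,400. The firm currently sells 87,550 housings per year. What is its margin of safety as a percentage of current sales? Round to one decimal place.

65.2%

Contribution margin per unit = £78.82 − £56.91 = £21.91. Break-even units = £667,400 ÷ £21.91 = 30,460.98; break-even revenue = 30,460.98 × £78.82 = £2,400,934.19.
Actual sales revenue = 87,550 × £78.82 = £6,900,691.00.
Margin of safety = (£6,900,691.00 − £2,400,934.19) ÷ £6,900,691.00 = 65.2%.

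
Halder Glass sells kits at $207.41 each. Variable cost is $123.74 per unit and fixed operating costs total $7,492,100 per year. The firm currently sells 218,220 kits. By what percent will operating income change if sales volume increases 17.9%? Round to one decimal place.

+30.4%

At 218,220 units, contribution = 218,220 × $83.67 = $18,258,467.40.
Operating income = contribution − fixed costs = $18,258,467.40 − $7,492,100 = $10,766,367.40.
DOL = contribution ÷ EBIT = $18,258,467.40 ÷ $10,766,367.40 = 1.6959.
Operating income changes by 1.6959 × +17.9% = +30.4%.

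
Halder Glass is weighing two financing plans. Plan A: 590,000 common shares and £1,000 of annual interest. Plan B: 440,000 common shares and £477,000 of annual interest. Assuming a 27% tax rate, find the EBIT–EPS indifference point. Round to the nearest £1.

£1,873,267

At indifference, (EBIT − 1,000)(1 − t)/590,000 = (EBIT − 477,000)(1 − t)/440,000.
Cancelling (1 − t) and cross-multiplying: 440,000·(EBIT − 1,000) = 590,000·(EBIT − 477,000).
Solving, EBIT = (477,000·590,000 − 1,000·440,000) / (590,000 − 440,000) = 280,990,000,000 / 150,000 = 1,873,266.67.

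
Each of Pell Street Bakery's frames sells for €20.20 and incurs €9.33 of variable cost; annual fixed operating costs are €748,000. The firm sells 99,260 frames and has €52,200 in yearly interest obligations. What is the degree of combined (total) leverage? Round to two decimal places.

3.87

Total contribution margin = 99,260 × €10.87 = €1,078,956.20.
Operating income = contribution − fixed costs = €1,078,956.20 − €748,000 = €330,956.20. Interest = €52,200.00, so EBIT − I = €278,756.20.
DCL = contribution ÷ (EBIT − I) = €1,078,956.20 ÷ €278,756.20 = 3.8706.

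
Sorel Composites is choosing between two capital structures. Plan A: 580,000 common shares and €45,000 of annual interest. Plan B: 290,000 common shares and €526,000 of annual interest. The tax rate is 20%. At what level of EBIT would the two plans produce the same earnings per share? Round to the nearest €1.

At indifference, (EBIT − 45,000)(1 − t)/580,000 = (EBIT − 526,000)(1 − t)/290,000.
Cancelling (1 − t) and cross-multiplying: 290,000·(EBIT − 45,000) = 580,000·(EBIT − 526,000).
EBIT × (580,000 − 290,000) = 526,000 × 580,000 − 45,000 × 290,000 = 292,030,000,000, so EBIT = 292,030,000,000 ÷ 290,000 = 1,007,000.00.

€1,007,000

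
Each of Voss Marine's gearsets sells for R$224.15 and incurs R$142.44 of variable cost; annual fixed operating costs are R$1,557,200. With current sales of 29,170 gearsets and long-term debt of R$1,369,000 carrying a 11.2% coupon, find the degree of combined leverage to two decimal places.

3.54

At 29,170 units, contribution = 29,170 × R$81.71 = R$2,383,480.70.
Subtracting fixed costs: EBIT = R$2,383,480.70 − R$1,557,200 = R$826,280.70. Interest = R$153,328.00.
DOL = R$2,383,480.70 ÷ R$826,280.70 = 2.8846; DFL = R$826,280.70 ÷ R$672,952.70 = 1.2278.
Combined leverage = 2.8846 × 1.2278 = 3.5417.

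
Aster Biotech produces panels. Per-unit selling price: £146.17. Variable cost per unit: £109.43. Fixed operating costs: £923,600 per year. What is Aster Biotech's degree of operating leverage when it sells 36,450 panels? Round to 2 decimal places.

3.22

Contribution at this volume is 36,450 × £36.74 = £1,339,173.00.
Operating income = contribution − fixed costs = £1,339,173.00 − £923,600 = £415,573.00.
Degree of operating leverage = £1,339,173.00 / £415,573.00 = 3.2225.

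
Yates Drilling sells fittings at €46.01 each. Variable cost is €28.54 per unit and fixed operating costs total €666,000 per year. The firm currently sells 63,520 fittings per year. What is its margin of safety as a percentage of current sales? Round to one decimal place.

Unit CM = price − variable cost = €46.01 − €28.54 = €17.47. Break-even units = €666,000 ÷ €17.47 = 38,122.50; break-even revenue = 38,122.50 × €46.01 = €1,754,016.03.
Actual sales revenue = 63,520 × €46.01 = €2,922,555.20.
Margin of safety = (€2,922,555.20 − €1,754,016.03) ÷ €2,922,555.20 = 40.0%.

40.0%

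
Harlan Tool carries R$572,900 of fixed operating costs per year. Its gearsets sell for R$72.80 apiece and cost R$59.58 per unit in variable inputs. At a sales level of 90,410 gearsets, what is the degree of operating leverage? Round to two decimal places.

Total contribution margin = 90,410 × R$13.22 = R$1,195,220.20.
EBIT = R$1,195,220.20 − R$572,900 = R$622,320.20.
Degree of operating leverage = R$1,195,220.20 / R$622,320.20 = 1.9206.

1.92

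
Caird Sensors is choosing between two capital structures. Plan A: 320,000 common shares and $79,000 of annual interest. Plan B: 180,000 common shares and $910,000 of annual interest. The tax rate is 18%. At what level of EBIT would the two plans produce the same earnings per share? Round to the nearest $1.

$1,978,429

Set EPS_A = EPS_B: (EBIT − $79,000)(1 − 0.18) ÷ 320,000 = (EBIT − $910,000)(1 − 0.18) ÷ 180,000.
The (1 − t) factor cancels: (EBIT − 79,000) × 180,000 = (EBIT − 910,000) × 320,000.
Solving, EBIT = (910,000·320,000 − 79,000·180,000) / (320,000 − 180,000) = 276,980,000,000 / 140,000 = 1,978,428.57.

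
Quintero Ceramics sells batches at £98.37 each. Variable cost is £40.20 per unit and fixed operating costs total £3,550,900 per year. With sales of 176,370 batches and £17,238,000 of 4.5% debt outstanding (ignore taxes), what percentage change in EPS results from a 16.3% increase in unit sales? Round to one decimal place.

+28.2%

Contribution at this volume is 176,370 × £58.17 = £10,259,442.90.
Operating income = contribution − fixed costs = £10,259,442.90 − £3,550,900 = £6,708,542.90.
Interest = £775,710.00, so EBIT − I = £5,932,832.90.
Degree of combined leverage = contribution ÷ (EBIT − I) = £10,259,442.90 ÷ £5,932,832.90 = 1.7293.
EPS therefore changes by 1.7293 × (+16.3%) = +28.2%.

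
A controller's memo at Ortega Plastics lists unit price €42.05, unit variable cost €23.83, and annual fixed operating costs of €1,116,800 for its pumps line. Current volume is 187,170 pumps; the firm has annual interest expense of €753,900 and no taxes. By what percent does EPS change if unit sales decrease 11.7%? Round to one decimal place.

-25.9%

Total contribution margin = 187,170 × €18.22 = €3,410,237.40.
Subtracting fixed costs: EBIT = €3,410,237.40 − €1,116,800 = €2,293,437.40.
Interest = €753,900.00, so EBIT − I = €1,539,537.40.
Degree of combined leverage = contribution ÷ (EBIT − I) = €3,410,237.40 ÷ €1,539,537.40 = 2.2151.
%ΔEPS = DCL × %ΔSales = 2.2151 × -11.7% = -25.9%.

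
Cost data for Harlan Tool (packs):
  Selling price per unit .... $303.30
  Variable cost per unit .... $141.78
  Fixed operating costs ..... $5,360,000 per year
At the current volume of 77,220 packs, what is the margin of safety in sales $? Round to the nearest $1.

Unit CM = price − variable cost = $303.30 − $141.78 = $161.52. Break-even units = $5,360,000 ÷ $161.52 = 33,184.74; break-even revenue = 33,184.74 × $303.30 = $10,064,933.14.
Current sales = 77,220 × $303.30 = $23,420,826.00.
Margin of safety = $23,420,826.00 − $10,064,933.14 = $13,355,893.

$13,355,893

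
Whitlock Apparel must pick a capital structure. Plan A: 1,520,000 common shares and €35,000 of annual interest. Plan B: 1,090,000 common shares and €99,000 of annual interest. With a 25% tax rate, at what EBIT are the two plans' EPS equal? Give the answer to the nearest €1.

€261,233

Set EPS_A = EPS_B: (EBIT − €35,000)(1 − 0.25) ÷ 1,520,000 = (EBIT − €99,000)(1 − 0.25) ÷ 1,090,000.
Cancelling (1 − t) and cross-multiplying: 1,090,000·(EBIT − 35,000) = 1,520,000·(EBIT − 99,000).
EBIT × (1,520,000 − 1,090,000) = 99,000 × 1,520,000 − 35,000 × 1,090,000 = 112,330,000,000, so EBIT = 112,330,000,000 ÷ 430,000 = 261,232.56.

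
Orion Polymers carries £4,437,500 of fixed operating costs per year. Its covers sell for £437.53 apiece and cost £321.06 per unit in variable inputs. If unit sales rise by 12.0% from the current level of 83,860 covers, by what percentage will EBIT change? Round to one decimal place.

+22.0%

Total contribution margin = 83,860 × £116.47 = £9,767,174.20.
Operating income = contribution − fixed costs = £9,767,174.20 − £4,437,500 = £5,329,674.20.
Degree of operating leverage = £9,767,174.20 / £5,329,674.20 = 1.8326.
So EBIT moves 1.8326 × (+12.0%) = +22.0%.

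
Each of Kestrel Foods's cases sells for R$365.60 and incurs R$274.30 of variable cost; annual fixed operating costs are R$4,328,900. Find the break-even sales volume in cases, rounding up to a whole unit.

47,415 cases

Each unit contributes R$365.60 − R$274.30 = R$91.30.
Units to break even: R$4,328,900 ÷ R$91.30 = 47,414.02, rounded up to 47,415.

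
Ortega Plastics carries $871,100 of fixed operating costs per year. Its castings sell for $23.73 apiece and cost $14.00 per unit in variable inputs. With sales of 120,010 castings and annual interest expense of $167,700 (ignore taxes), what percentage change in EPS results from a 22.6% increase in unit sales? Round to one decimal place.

Contribution at this volume is 120,010 × $9.73 = $1,167,697.30.
Subtracting fixed costs: EBIT = $1,167,697.30 − $871,100 = $296,597.30.
Interest = $167,700.00, so EBIT − I = $128,897.30.
DCL = total CM / (EBIT − I) = $1,167,697.30 / $128,897.30 = 9.0591.
%ΔEPS = DCL × %ΔSales = 9.0591 × +22.6% = +204.7%.

+204.7%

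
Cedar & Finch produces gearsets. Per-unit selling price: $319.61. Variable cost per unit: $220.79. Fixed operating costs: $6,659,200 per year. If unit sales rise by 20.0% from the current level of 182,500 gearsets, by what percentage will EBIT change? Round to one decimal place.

+31.7%

Contribution at this volume is 182,500 × $98.82 = $18,034,650.00.
Subtracting fixed costs: EBIT = $18,034,650.00 − $6,659,200 = $11,375,450.00.
Degree of operating leverage = $18,034,650.00 / $11,375,450.00 = 1.5854.
%ΔEBIT = DOL × %ΔSales = 1.5854 × +20.0% = +31.7%.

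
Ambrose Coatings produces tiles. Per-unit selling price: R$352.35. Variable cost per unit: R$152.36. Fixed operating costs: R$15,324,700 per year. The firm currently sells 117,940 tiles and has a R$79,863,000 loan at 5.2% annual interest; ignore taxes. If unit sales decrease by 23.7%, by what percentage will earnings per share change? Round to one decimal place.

Contribution at this volume is 117,940 × R$199.99 = R$23,586,820.60.
Subtracting fixed costs: EBIT = R$23,586,820.60 − R$15,324,700 = R$8,262,120.60.
Interest = R$4,152,876.00, so EBIT − I = R$4,109,244.60.
DCL = total CM / (EBIT − I) = R$23,586,820.60 / R$4,109,244.60 = 5.7399.
%ΔEPS = DCL × %ΔSales = 5.7399 × -23.7% = -136.0%.

-136.0%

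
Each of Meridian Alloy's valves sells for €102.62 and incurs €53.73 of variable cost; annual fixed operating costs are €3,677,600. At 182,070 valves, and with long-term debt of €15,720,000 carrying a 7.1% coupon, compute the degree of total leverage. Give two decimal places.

Total contribution margin = 182,070 × €48.89 = €8,901,402.30.
Operating income = contribution − fixed costs = €8,901,402.30 − €3,677,600 = €5,223,802.30. Interest = €1,116,120.00.
DOL = €8,901,402.30 ÷ €5,223,802.30 = 1.7040; DFL = €5,223,802.30 ÷ €4,107,682.30 = 1.2717.
Combined leverage = 1.7040 × 1.2717 = 2.1670.

2.17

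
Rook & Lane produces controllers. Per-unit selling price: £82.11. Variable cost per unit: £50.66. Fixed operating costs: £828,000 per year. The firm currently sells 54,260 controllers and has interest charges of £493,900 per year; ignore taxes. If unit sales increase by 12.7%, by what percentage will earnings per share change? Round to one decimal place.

Total contribution margin = 54,260 × £31.45 = £1,706,477.00.
Subtracting fixed costs: EBIT = £1,706,477.00 − £828,000 = £878,477.00.
Interest = £493,900.00, so EBIT − I = £384,577.00.
Degree of combined leverage = contribution ÷ (EBIT − I) = £1,706,477.00 ÷ £384,577.00 = 4.4373.
%ΔEPS = DCL × %ΔSales = 4.4373 × +12.7% = +56.4%.

+56.4%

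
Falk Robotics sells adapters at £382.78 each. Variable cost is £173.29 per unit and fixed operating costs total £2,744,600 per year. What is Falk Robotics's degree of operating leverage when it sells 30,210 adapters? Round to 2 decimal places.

Total contribution margin = 30,210 × £209.49 = £6,328,692.90.
Subtracting fixed costs: EBIT = £6,328,692.90 − £2,744,600 = £3,584,092.90.
Degree of operating leverage = £6,328,692.90 / £3,584,092.90 = 1.7658.

1.77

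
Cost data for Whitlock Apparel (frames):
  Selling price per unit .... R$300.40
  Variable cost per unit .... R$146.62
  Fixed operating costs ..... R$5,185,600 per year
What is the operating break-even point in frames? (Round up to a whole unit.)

33,721 frames

Unit CM = price − variable cost = R$300.40 − R$146.62 = R$153.78.
Break-even volume = fixed costs ÷ CM per unit = R$5,185,600 ÷ R$153.78 = 33,720.90, so 33,721 frames.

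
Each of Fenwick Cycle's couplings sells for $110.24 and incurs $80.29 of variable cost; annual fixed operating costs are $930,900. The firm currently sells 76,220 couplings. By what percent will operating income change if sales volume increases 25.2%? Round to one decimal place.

+42.6%

Total contribution margin = 76,220 × $29.95 = $2,282,789.00.
Subtracting fixed costs: EBIT = $2,282,789.00 − $930,900 = $1,351,889.00.
DOL = contribution ÷ EBIT = $2,282,789.00 ÷ $1,351,889.00 = 1.6886.
%ΔEBIT = DOL × %ΔSales = 1.6886 × +25.2% = +42.6%.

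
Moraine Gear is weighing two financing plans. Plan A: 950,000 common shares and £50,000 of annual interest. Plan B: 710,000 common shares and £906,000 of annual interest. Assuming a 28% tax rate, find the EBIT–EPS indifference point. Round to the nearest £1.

At indifference, (EBIT − 50,000)(1 − t)/950,000 = (EBIT − 906,000)(1 − t)/710,000.
Cancelling (1 − t) and cross-multiplying: 710,000·(EBIT − 50,000) = 950,000·(EBIT − 906,000).
EBIT × (950,000 − 710,000) = 906,000 × 950,000 − 50,000 × 710,000 = 825,200,000,000, so EBIT = 825,200,000,000 ÷ 240,000 = 3,438,333.33.

£3,438,333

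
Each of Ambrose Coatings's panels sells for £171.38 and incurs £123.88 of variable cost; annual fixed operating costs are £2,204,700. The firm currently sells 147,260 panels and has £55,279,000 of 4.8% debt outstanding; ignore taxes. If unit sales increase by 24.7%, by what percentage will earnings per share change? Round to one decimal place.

Contribution at this volume is 147,260 × £47.50 = £6,994,850.00.
Operating income = contribution − fixed costs = £6,994,850.00 − £2,204,700 = £4,790,150.00.
Interest = £2,653,392.00, so EBIT − I = £2,136,758.00.
DCL = total CM / (EBIT − I) = £6,994,850.00 / £2,136,758.00 = 3.2736.
EPS therefore changes by 3.2736 × (+24.7%) = +80.9%.

+80.9%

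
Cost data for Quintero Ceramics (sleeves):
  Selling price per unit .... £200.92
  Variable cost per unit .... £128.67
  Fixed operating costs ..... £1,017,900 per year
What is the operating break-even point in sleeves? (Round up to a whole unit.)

14,089 sleeves

Each unit contributes £200.92 − £128.67 = £72.25.
Break-even volume = fixed costs ÷ CM per unit = £1,017,900 ÷ £72.25 = 14,088.58, so 14,089 sleeves.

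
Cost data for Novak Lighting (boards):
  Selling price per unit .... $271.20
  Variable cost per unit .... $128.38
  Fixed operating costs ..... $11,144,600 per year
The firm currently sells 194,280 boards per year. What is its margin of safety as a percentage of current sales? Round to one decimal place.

59.8%

Unit CM = price − variable cost = $271.20 − $128.38 = $142.82. Break-even units = $11,144,600 ÷ $142.82 = 78,032.49; break-even revenue = 78,032.49 × $271.20 = $21,162,410.87.
Current sales = 194,280 × $271.20 = $52,688,736.00.
Margin of safety = ($52,688,736.00 − $21,162,410.87) ÷ $52,688,736.00 = 59.8%.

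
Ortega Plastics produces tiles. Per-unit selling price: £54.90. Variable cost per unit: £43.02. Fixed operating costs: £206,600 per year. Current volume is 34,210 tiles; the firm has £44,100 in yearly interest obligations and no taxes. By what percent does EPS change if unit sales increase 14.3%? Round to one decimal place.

At 34,210 units, contribution = 34,210 × £11.88 = £406,414.80.
EBIT = £406,414.80 − £206,600 = £199,814.80.
After interest of £44,100.00, pre-tax earnings = £155,714.80.
DCL = total CM / (EBIT − I) = £406,414.80 / £155,714.80 = 2.6100.
EPS therefore changes by 2.6100 × (+14.3%) = +37.3%.

+37.3%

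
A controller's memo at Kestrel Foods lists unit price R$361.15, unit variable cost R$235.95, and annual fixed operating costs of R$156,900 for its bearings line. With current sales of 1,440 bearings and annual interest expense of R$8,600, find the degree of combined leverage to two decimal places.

12.19

Contribution at this volume is 1,440 × R$125.20 = R$180,288.00.
Operating income = contribution − fixed costs = R$180,288.00 − R$156,900 = R$23,388.00. Interest = R$8,600.00, so EBIT − I = R$14,788.00.
Degree of total leverage = total CM / (EBIT − interest) = R$180,288.00 / R$14,788.00 = 12.1915.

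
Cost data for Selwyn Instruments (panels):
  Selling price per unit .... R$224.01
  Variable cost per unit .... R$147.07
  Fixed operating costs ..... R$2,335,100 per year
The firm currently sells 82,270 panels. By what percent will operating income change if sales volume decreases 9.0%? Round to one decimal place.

At 82,270 units, contribution = 82,270 × R$76.94 = R$6,329,853.80.
EBIT = R$6,329,853.80 − R$2,335,100 = R$3,994,753.80.
DOL = contribution ÷ EBIT = R$6,329,853.80 ÷ R$3,994,753.80 = 1.5845.
%ΔEBIT = DOL × %ΔSales = 1.5845 × -9.0% = -14.3%.

-14.3%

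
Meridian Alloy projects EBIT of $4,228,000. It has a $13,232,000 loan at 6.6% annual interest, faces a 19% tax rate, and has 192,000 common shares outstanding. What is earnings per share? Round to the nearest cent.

Pre-tax income = $4,228,000 − $873,312.00 = $3,354,688.00.
Net income = $3,354,688.00 × (1 − 0.19) = $2,717,297.28.
EPS = $2,717,297.28 ÷ 192,000 = $14.15.

$14.15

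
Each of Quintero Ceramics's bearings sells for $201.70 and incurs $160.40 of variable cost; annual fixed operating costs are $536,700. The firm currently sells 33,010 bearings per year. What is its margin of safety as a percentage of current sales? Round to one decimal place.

Each unit contributes $201.70 − $160.40 = $41.30. Break-even units = $536,700 ÷ $41.30 = 12,995.16; break-even revenue = 12,995.16 × $201.70 = $2,621,123.24.
Current sales = 33,010 × $201.70 = $6,658,117.00.
Margin of safety = ($6,658,117.00 − $2,621,123.24) ÷ $6,658,117.00 = 60.6%.

60.6%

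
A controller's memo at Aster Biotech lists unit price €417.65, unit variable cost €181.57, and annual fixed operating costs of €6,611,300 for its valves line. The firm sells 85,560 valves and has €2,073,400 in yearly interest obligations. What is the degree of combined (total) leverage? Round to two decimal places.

1.75

Total contribution margin = 85,560 × €236.08 = €20,199,004.80.
EBIT = €20,199,004.80 − €6,611,300 = €13,587,704.80. Interest = €2,073,400.00, so EBIT − I = €11,514,304.80.
Degree of total leverage = total CM / (EBIT − interest) = €20,199,004.80 / €11,514,304.80 = 1.7543.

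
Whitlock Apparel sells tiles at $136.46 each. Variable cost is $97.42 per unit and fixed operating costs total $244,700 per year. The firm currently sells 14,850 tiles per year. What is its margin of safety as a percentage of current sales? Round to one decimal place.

Unit CM = price − variable cost = $136.46 − $97.42 = $39.04. Break-even units = $244,700 ÷ $39.04 = 6,267.93; break-even revenue = 6,267.93 × $136.46 = $855,321.77.
Actual sales revenue = 14,850 × $136.46 = $2,026,431.00.
Margin of safety = ($2,026,431.00 − $855,321.77) ÷ $2,026,431.00 = 57.8%.

57.8%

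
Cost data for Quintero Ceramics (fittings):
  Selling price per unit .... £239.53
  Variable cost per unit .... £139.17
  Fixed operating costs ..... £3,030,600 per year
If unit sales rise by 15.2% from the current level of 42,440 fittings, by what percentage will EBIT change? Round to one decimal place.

Contribution at this volume is 42,440 × £100.36 = £4,259,278.40.
EBIT = £4,259,278.40 − £3,030,600 = £1,228,678.40.
DOL = contribution ÷ EBIT = £4,259,278.40 ÷ £1,228,678.40 = 3.4666.
%ΔEBIT = DOL × %ΔSales = 3.4666 × +15.2% = +52.7%.

+52.7%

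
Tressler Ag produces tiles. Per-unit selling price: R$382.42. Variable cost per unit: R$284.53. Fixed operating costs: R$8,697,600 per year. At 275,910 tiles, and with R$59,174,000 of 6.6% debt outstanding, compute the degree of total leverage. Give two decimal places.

Total contribution margin = 275,910 × R$97.89 = R$27,008,829.90.
EBIT = R$27,008,829.90 − R$8,697,600 = R$18,311,229.90. Interest = R$3,905,484.00, so EBIT − I = R$14,405,745.90.
Degree of total leverage = total CM / (EBIT − interest) = R$27,008,829.90 / R$14,405,745.90 = 1.8749.

1.87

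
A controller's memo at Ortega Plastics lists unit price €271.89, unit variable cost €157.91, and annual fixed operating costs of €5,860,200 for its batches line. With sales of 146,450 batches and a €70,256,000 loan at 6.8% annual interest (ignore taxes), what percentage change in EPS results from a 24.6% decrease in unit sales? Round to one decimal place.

At 146,450 units, contribution = 146,450 × €113.98 = €16,692,371.00.
EBIT = €16,692,371.00 − €5,860,200 = €10,832,171.00.
Interest = €4,777,408.00, so EBIT − I = €6,054,763.00.
Degree of combined leverage = contribution ÷ (EBIT − I) = €16,692,371.00 ÷ €6,054,763.00 = 2.7569.
EPS therefore changes by 2.7569 × (-24.6%) = -67.8%.

-67.8%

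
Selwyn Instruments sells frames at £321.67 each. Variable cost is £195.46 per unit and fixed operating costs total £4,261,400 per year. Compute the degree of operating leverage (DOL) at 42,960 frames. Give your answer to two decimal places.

Contribution at this volume is 42,960 × £126.21 = £5,421,981.60.
Subtracting fixed costs: EBIT = £5,421,981.60 − £4,261,400 = £1,160,581.60.
DOL = contribution ÷ EBIT = £5,421,981.60 ÷ £1,160,581.60 = 4.6718.

4.67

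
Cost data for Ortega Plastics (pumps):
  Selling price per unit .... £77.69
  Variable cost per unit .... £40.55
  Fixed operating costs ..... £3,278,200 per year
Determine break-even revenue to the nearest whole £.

Contribution margin per unit = £77.69 − £40.55 = £37.14, a CM ratio of £37.14 ÷ £77.69 = 0.4781.
Break-even sales = FC ÷ CM ratio = £3,278,200 × £77.69 / £37.14 = £6,857,387.

£6,857,387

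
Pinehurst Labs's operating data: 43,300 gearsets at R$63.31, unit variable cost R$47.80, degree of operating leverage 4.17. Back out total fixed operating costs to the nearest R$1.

Contribution at this volume is 43,300 × R$15.51 = R$671,583.00.
Since DOL = CM ÷ EBIT, EBIT = R$671,583.00 ÷ 4.17 = R$161,051.08.
And FC = contribution − EBIT = R$671,583.00 − R$161,051.08 = R$510,532.

R$510,532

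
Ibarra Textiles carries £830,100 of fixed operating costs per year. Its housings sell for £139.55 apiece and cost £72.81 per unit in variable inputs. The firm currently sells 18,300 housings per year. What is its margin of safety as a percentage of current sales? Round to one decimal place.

32.0%

Unit CM = price − variable cost = £139.55 − £72.81 = £66.74. Break-even units = £830,100 ÷ £66.74 = 12,437.82; break-even revenue = 12,437.82 × £139.55 = £1,735,697.56.
Current sales = 18,300 × £139.55 = £2,553,765.00.
Margin of safety = (£2,553,765.00 − £1,735,697.56) ÷ £2,553,765.00 = 32.0%.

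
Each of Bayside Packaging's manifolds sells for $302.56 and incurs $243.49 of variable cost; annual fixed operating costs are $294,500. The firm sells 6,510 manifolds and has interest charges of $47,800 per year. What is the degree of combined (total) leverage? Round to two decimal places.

9.10

At 6,510 units, contribution = 6,510 × $59.07 = $384,545.70.
Subtracting fixed costs: EBIT = $384,545.70 − $294,500 = $90,045.70. Interest = $47,800.00.
DOL = $384,545.70 ÷ $90,045.70 = 4.2706; DFL = $90,045.70 ÷ $42,245.70 = 2.1315.
Combined leverage = 4.2706 × 2.1315 = 9.1028.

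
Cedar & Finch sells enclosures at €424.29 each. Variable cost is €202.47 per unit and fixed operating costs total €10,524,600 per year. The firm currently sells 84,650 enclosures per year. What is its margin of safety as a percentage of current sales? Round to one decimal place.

Each unit contributes €424.29 − €202.47 = €221.82. Break-even units = €10,524,600 ÷ €221.82 = 47,446.58; break-even revenue = 47,446.58 × €424.29 = €20,131,108.71.
Current sales = 84,650 × €424.29 = €35,916,148.50.
Margin of safety = (€35,916,148.50 − €20,131,108.71) ÷ €35,916,148.50 = 43.9%.

43.9%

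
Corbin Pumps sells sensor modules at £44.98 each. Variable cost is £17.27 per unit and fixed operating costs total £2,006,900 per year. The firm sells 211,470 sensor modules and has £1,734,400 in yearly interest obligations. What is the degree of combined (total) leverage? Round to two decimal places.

2.77

Total contribution margin = 211,470 × £27.71 = £5,859,833.70.
Subtracting fixed costs: EBIT = £5,859,833.70 − £2,006,900 = £3,852,933.70. Interest = £1,734,400.00.
DOL = £5,859,833.70 ÷ £3,852,933.70 = 1.5209; DFL = £3,852,933.70 ÷ £2,118,533.70 = 1.8187.
DCL = DOL × DFL = 1.5209 × 1.8187 = 2.7661.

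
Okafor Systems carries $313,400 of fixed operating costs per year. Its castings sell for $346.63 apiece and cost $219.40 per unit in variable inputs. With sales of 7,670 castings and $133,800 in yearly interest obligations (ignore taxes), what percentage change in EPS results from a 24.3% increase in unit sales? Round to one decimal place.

+44.9%

Total contribution margin = 7,670 × $127.23 = $975,854.10.
EBIT = $975,854.10 − $313,400 = $662,454.10.
After interest of $133,800.00, pre-tax earnings = $528,654.10.
Degree of combined leverage = contribution ÷ (EBIT − I) = $975,854.10 ÷ $528,654.10 = 1.8459.
EPS therefore changes by 1.8459 × (+24.3%) = +44.9%.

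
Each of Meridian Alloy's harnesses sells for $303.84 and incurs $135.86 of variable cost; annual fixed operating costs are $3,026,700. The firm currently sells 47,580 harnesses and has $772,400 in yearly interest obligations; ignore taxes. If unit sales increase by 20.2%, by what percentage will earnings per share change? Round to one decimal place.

At 47,580 units, contribution = 47,580 × $167.98 = $7,992,488.40.
Subtracting fixed costs: EBIT = $7,992,488.40 − $3,026,700 = $4,965,788.40.
Interest = $772,400.00, so EBIT − I = $4,193,388.40.
DCL = total CM / (EBIT − I) = $7,992,488.40 / $4,193,388.40 = 1.9060.
EPS therefore changes by 1.9060 × (+20.2%) = +38.5%.

+38.5%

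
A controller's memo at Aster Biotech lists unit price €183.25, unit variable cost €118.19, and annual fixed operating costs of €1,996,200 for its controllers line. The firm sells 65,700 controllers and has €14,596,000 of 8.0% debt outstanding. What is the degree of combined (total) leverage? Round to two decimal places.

3.85

Total contribution margin = 65,700 × €65.06 = €4,274,442.00.
Subtracting fixed costs: EBIT = €4,274,442.00 − €1,996,200 = €2,278,242.00. Interest = €1,167,680.00.
DOL = €4,274,442.00 ÷ €2,278,242.00 = 1.8762; DFL = €2,278,242.00 ÷ €1,110,562.00 = 2.0514.
Combined leverage = 1.8762 × 2.0514 = 3.8488.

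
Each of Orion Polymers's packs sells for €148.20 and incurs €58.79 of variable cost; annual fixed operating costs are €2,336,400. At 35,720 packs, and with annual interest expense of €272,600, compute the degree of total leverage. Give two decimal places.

5.46

At 35,720 units, contribution = 35,720 × €89.41 = €3,193,725.20.
Subtracting fixed costs: EBIT = €3,193,725.20 − €2,336,400 = €857,325.20. Interest = €272,600.00.
DOL = €3,193,725.20 ÷ €857,325.20 = 3.7252; DFL = €857,325.20 ÷ €584,725.20 = 1.4662.
DCL = DOL × DFL = 3.7252 × 1.4662 = 5.4619.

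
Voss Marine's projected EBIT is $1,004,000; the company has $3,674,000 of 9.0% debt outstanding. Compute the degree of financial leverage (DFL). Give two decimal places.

Annual interest charges come to $330,660.00.
DFL = EBIT ÷ (EBIT − I) = $1,004,000 ÷ ($1,004,000 − $330,660.00) = $1,004,000 ÷ $673,340.00 = 1.4911.

1.49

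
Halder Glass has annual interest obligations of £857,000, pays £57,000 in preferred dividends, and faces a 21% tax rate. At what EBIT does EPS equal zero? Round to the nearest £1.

Grossing the preferred dividend up to pre-tax terms: £57,000 / (1 − 0.21) = £72,151.90.
EPS = 0 when EBIT covers interest plus the pre-tax preferred burden: £857,000 + £72,151.90 = £929,151.90.

£929,152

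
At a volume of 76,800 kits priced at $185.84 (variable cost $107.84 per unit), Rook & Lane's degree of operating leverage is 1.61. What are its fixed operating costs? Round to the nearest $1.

$2,269,655

At 76,800 units, contribution = 76,800 × $78.00 = $5,990,400.00.
Since DOL = CM ÷ EBIT, EBIT = $5,990,400.00 ÷ 1.61 = $3,720,745.34.
And FC = contribution − EBIT = $5,990,400.00 − $3,720,745.34 = $2,269,655.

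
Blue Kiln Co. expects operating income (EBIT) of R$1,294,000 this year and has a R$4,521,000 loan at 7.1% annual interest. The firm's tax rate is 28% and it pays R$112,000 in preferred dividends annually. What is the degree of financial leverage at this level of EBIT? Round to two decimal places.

Interest = R$320,991.00.
Preferred dividends grossed up pre-tax: R$112,000 / (1 − 0.28) = R$155,555.56.
DFL = EBIT ÷ [EBIT − I − D_p/(1−t)] = R$1,294,000 ÷ [R$1,294,000 − R$320,991.00 − R$155,555.56] = R$1,294,000 ÷ R$817,453.44 = 1.5830.

1.58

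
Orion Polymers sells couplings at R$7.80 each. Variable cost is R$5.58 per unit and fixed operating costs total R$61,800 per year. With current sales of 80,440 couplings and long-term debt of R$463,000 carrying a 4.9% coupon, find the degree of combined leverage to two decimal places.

Total contribution margin = 80,440 × R$2.22 = R$178,576.80.
Subtracting fixed costs: EBIT = R$178,576.80 − R$61,800 = R$116,776.80. Interest = R$22,687.00, so EBIT − I = R$94,089.80.
Degree of total leverage = total CM / (EBIT − interest) = R$178,576.80 / R$94,089.80 = 1.8979.

1.90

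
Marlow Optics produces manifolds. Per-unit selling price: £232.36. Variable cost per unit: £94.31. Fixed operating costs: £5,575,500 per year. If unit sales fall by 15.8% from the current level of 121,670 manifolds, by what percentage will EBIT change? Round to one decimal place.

-23.7%

Contribution at this volume is 121,670 × £138.05 = £16,796,543.50.
Subtracting fixed costs: EBIT = £16,796,543.50 − £5,575,500 = £11,221,043.50.
So DOL = total CM / EBIT = £16,796,543.50 / £11,221,043.50 = 1.4969.
%ΔEBIT = DOL × %ΔSales = 1.4969 × -15.8% = -23.7%.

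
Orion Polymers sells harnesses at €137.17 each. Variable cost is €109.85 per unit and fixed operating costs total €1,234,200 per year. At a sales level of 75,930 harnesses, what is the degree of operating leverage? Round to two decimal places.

Total contribution margin = 75,930 × €27.32 = €2,074,407.60.
Subtracting fixed costs: EBIT = €2,074,407.60 − €1,234,200 = €840,207.60.
So DOL = total CM / EBIT = €2,074,407.60 / €840,207.60 = 2.4689.

2.47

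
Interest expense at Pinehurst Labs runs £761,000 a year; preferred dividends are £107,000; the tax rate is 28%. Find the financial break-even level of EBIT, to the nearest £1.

£909,611

Grossing the preferred dividend up to pre-tax terms: £107,000 / (1 − 0.28) = £148,611.11.
EPS = 0 when EBIT covers interest plus the pre-tax preferred burden: £761,000 + £148,611.11 = £909,611.11.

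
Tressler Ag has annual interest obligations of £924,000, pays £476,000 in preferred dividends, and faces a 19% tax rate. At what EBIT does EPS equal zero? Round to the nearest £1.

Grossing the preferred dividend up to pre-tax terms: £476,000 / (1 − 0.19) = £587,654.32.
Financial break-even EBIT = interest + D_p ÷ (1 − t) = £924,000 + £587,654.32 = £1,511,654.32.

£1,511,654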